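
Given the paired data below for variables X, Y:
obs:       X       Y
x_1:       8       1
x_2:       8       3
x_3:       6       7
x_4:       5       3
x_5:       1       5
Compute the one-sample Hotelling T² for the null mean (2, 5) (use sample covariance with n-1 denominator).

Step 1 — sample mean vector:
  mean(X) = (8 + 8 + 6 + 5 + 1) / 5 = 28/5 = 5.6
  mean(Y) = (1 + 3 + 7 + 3 + 5) / 5 = 19/5 = 3.8
  x̄ = (5.6, 3.8),  deviation x̄ - mu_0 = (5.6, 3.8) - (2, 5) = (3.6, -1.2).

Step 2 — sample covariance matrix, S[i,j] = (1/(n-1)) · Σ_k (x_{k,i} - mean_i) · (x_{k,j} - mean_j), divisor n-1 = 4:
  S[X,X] = ((2.4)·(2.4) + (2.4)·(2.4) + (0.4)·(0.4) + (-0.6)·(-0.6) + (-4.6)·(-4.6)) / 4 = 33.2/4 = 8.3
  S[X,Y] = ((2.4)·(-2.8) + (2.4)·(-0.8) + (0.4)·(3.2) + (-0.6)·(-0.8) + (-4.6)·(1.2)) / 4 = -12.4/4 = -3.1
  S[Y,Y] = ((-2.8)·(-2.8) + (-0.8)·(-0.8) + (3.2)·(3.2) + (-0.8)·(-0.8) + (1.2)·(1.2)) / 4 = 20.8/4 = 5.2
  S = [[8.3, -3.1],
 [-3.1, 5.2]].

Step 3 — invert S. det(S) = 8.3·5.2 - (-3.1)² = 33.55.
  S^{-1} = (1/det) · [[d, -b], [-b, a]] = [[0.155, 0.0924],
 [0.0924, 0.2474]].

Step 4 — quadratic form (x̄ - mu_0)^T · S^{-1} · (x̄ - mu_0):
  S^{-1} · (x̄ - mu_0) = (0.4471, 0.0358),
  (x̄ - mu_0)^T · [...] = (3.6)·(0.4471) + (-1.2)·(0.0358) = 1.5666.

Step 5 — scale by n: T² = 5 · 1.5666 = 7.8331.

T² ≈ 7.8331


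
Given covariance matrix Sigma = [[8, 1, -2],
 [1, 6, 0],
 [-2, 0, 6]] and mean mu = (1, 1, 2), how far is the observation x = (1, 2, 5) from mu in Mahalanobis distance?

Step 1 — centre the observation: (x - mu) = (0, 1, 3).

Step 2 — invert Sigma (cofactor / det for 3×3, or solve directly):
  Sigma^{-1} = [[0.1395, -0.0233, 0.0465],
 [-0.0233, 0.1705, -0.0078],
 [0.0465, -0.0078, 0.1822]].

Step 3 — form the quadratic (x - mu)^T · Sigma^{-1} · (x - mu):
  Sigma^{-1} · (x - mu) = (0.1163, 0.1473, 0.5388).
  (x - mu)^T · [Sigma^{-1} · (x - mu)] = (0)·(0.1163) + (1)·(0.1473) + (3)·(0.5388) = 1.7636.

Step 4 — take square root: d = √(1.7636) ≈ 1.328.

d(x, mu) = √(1.7636) ≈ 1.328


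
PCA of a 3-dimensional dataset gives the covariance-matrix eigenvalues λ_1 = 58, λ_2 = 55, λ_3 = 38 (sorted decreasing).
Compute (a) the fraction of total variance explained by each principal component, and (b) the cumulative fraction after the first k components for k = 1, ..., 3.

Step 1 — total variance = trace(Sigma) = Σ λ_i = 58 + 55 + 38 = 151.

Step 2 — fraction explained by component i = λ_i / Σ λ:
  PC1: 58/151 = 0.3841
  PC2: 55/151 = 0.3642
  PC3: 38/151 = 0.2517

Step 3 — cumulative fraction after k components = (λ_1 + ... + λ_k) / Σ λ:
  k = 1: 58/151 = 0.3841
  k = 2: (58 + 55)/151 = 113/151 = 0.7483
  k = 3: (58 + 55 + 38)/151 = 151/151 = 1

Summary (fraction, with percent):

explained: PC1 0.3841 (38.41%), PC2 0.3642 (36.42%), PC3 0.2517 (25.17%);  cumulative: 0.3841, 0.7483, 1


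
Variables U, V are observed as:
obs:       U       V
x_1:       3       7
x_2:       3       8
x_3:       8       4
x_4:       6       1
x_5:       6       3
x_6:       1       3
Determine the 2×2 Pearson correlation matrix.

Step 1 — column means:
  mean(U) = (3 + 3 + 8 + 6 + 6 + 1) / 6 = 27/6 = 4.5
  mean(V) = (7 + 8 + 4 + 1 + 3 + 3) / 6 = 26/6 = 4.3333

Step 2 — sample variances and covariances s[i,j] = (1/(n-1)) · Σ_k (x_{k,i} - mean_i) · (x_{k,j} - mean_j), with n-1 = 5:
  s[U,U] = ((-1.5)·(-1.5) + (-1.5)·(-1.5) + (3.5)·(3.5) + (1.5)·(1.5) + (1.5)·(1.5) + (-3.5)·(-3.5)) / 5 = 33.5/5 = 6.7
  s[U,V] = ((-1.5)·(2.6667) + (-1.5)·(3.6667) + (3.5)·(-0.3333) + (1.5)·(-3.3333) + (1.5)·(-1.3333) + (-3.5)·(-1.3333)) / 5 = -13/5 = -2.6
  s[V,V] = ((2.6667)·(2.6667) + (3.6667)·(3.6667) + (-0.3333)·(-0.3333) + (-3.3333)·(-3.3333) + (-1.3333)·(-1.3333) + (-1.3333)·(-1.3333)) / 5 = 35.3333/5 = 7.0667
  Sample standard deviations s_i = √(s[i,i]):
  s(U) = √(6.7) = 2.5884
  s(V) = √(7.0667) = 2.6583

Step 3 — r_{ij} = s_{ij} / (s_i · s_j):
  r[U,U] = 1 (diagonal).
  r[U,V] = -2.6 / (2.5884 · 2.6583) = -2.6 / 6.8809 = -0.3779
  r[V,V] = 1 (diagonal).

R is symmetric with unit diagonal. Assembling:

R = [[1, -0.3779],
 [-0.3779, 1]]


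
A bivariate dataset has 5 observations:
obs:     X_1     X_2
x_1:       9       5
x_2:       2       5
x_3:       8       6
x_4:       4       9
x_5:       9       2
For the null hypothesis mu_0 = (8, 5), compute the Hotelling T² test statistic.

Step 1 — sample mean vector:
  mean(X_1) = (9 + 2 + 8 + 4 + 9) / 5 = 32/5 = 6.4
  mean(X_2) = (5 + 5 + 6 + 9 + 2) / 5 = 27/5 = 5.4
  x̄ = (6.4, 5.4),  deviation x̄ - mu_0 = (6.4, 5.4) - (8, 5) = (-1.6, 0.4).

Step 2 — sample covariance matrix, S[i,j] = (1/(n-1)) · Σ_k (x_{k,i} - mean_i) · (x_{k,j} - mean_j), divisor n-1 = 4:
  S[X_1,X_1] = ((2.6)·(2.6) + (-4.4)·(-4.4) + (1.6)·(1.6) + (-2.4)·(-2.4) + (2.6)·(2.6)) / 4 = 41.2/4 = 10.3
  S[X_1,X_2] = ((2.6)·(-0.4) + (-4.4)·(-0.4) + (1.6)·(0.6) + (-2.4)·(3.6) + (2.6)·(-3.4)) / 4 = -15.8/4 = -3.95
  S[X_2,X_2] = ((-0.4)·(-0.4) + (-0.4)·(-0.4) + (0.6)·(0.6) + (3.6)·(3.6) + (-3.4)·(-3.4)) / 4 = 25.2/4 = 6.3
  S = [[10.3, -3.95],
 [-3.95, 6.3]].

Step 3 — invert S. det(S) = 10.3·6.3 - (-3.95)² = 49.2875.
  S^{-1} = (1/det) · [[d, -b], [-b, a]] = [[0.1278, 0.0801],
 [0.0801, 0.209]].

Step 4 — quadratic form (x̄ - mu_0)^T · S^{-1} · (x̄ - mu_0):
  S^{-1} · (x̄ - mu_0) = (-0.1725, -0.0446),
  (x̄ - mu_0)^T · [...] = (-1.6)·(-0.1725) + (0.4)·(-0.0446) = 0.2581.

Step 5 — scale by n: T² = 5 · 0.2581 = 1.2904.

T² ≈ 1.2904


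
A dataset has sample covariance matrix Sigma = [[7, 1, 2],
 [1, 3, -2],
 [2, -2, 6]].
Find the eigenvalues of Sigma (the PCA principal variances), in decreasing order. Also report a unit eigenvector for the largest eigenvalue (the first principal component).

Step 1 — characteristic polynomial p(λ) = det(λI - Sigma) = λ³ - tr·λ² + c_1·λ - det, where tr = trace, c_1 = sum of the principal 2×2 minors, det = det(Sigma):
  tr = 7 + 3 + 6 = 16,
  c_1 = (7·3 - (1)²) + (7·6 - (2)²) + (3·6 - (-2)²) = 20 + 38 + 14 = 72,
  det = 7·(3·6 - (-2)²) - (1)·((1)·6 - (-2)·(2)) + (2)·((1)·(-2) - 3·(2)) = 7·(14) - (1)·(10) + (2)·(-8) = 72.
  So p(λ) = λ³ - 16λ² + 72λ - 72.
Step 2 — look for an integer root (rational root theorem: any rational root is an integer divisor of 72). Testing λ = 6:
  p(6) = 216 - 576 + 432 - 72 = 0  ✓
  Dividing out (λ - 6): p(λ) = (λ - 6)(λ² - 10λ + 12).
Step 3 — remaining eigenvalues from the quadratic λ² - 10λ + 12 = 0:
  Δ = 10² - 4·12 = 100 - 48 = 52,  λ = (10 ± √52)/2 = (10 ± 7.2111)/2 ≈ 8.6056 or 1.3944.
  Sorted: λ_1 = 8.6056,  λ_2 = 6,  λ_3 = 1.3944  (check: sum = 16 = tr ✓).

Step 4 — unit eigenvector for λ_1 ≈ 8.6056: v spans the null space of (Sigma - λ_1 I), whose rows are
  r_1 = (-1.6056, 1, 2),  r_2 = (1, -5.6056, -2),  r_3 = (2, -2, -2.6056).
  v is orthogonal to every row, so take v ∝ r_1 × r_2 = ((1)·(-2) - (2)·(-5.6056), (2)·(1) - (-1.6056)·(-2), (-1.6056)·(-5.6056) - (1)·(1)) ≈ (9.2111, -1.2111, 8).
  Let u = (9.2111, -1.2111, 8).
  ||u|| = √((9.2111)² + (-1.2111)² + (8)²) = √(150.3112) ≈ 12.2601,  v_1 = u/||u|| ≈ (0.7513, -0.0988, 0.6525) (||v_1|| = 1).

λ_1 = 8.6056,  λ_2 = 6,  λ_3 = 1.3944;  v_1 ≈ (0.7513, -0.0988, 0.6525)


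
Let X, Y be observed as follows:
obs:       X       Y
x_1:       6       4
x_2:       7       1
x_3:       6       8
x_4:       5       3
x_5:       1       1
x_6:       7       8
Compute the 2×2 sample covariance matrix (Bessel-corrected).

Step 1 — column means:
  mean(X) = (6 + 7 + 6 + 5 + 1 + 7) / 6 = 32/6 = 5.3333
  mean(Y) = (4 + 1 + 8 + 3 + 1 + 8) / 6 = 25/6 = 4.1667

Step 2 — sample covariance S[i,j] = (1/(n-1)) · Σ_k (x_{k,i} - mean_i) · (x_{k,j} - mean_j), with n-1 = 5.
  S[X,X] = ((0.6667)·(0.6667) + (1.6667)·(1.6667) + (0.6667)·(0.6667) + (-0.3333)·(-0.3333) + (-4.3333)·(-4.3333) + (1.6667)·(1.6667)) / 5 = 25.3333/5 = 5.0667
  S[X,Y] = ((0.6667)·(-0.1667) + (1.6667)·(-3.1667) + (0.6667)·(3.8333) + (-0.3333)·(-1.1667) + (-4.3333)·(-3.1667) + (1.6667)·(3.8333)) / 5 = 17.6667/5 = 3.5333
  S[Y,Y] = ((-0.1667)·(-0.1667) + (-3.1667)·(-3.1667) + (3.8333)·(3.8333) + (-1.1667)·(-1.1667) + (-3.1667)·(-3.1667) + (3.8333)·(3.8333)) / 5 = 50.8333/5 = 10.1667

S is symmetric (S[j,i] = S[i,j]). Assembling:

S = [[5.0667, 3.5333],
 [3.5333, 10.1667]]


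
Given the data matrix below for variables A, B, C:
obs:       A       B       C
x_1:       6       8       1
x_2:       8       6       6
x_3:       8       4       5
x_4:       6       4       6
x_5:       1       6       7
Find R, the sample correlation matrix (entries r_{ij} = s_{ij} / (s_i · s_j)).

Step 1 — column means:
  mean(A) = (6 + 8 + 8 + 6 + 1) / 5 = 29/5 = 5.8
  mean(B) = (8 + 6 + 4 + 4 + 6) / 5 = 28/5 = 5.6
  mean(C) = (1 + 6 + 5 + 6 + 7) / 5 = 25/5 = 5

Step 2 — sample variances and covariances s[i,j] = (1/(n-1)) · Σ_k (x_{k,i} - mean_i) · (x_{k,j} - mean_j), with n-1 = 4:
  s[A,A] = ((0.2)·(0.2) + (2.2)·(2.2) + (2.2)·(2.2) + (0.2)·(0.2) + (-4.8)·(-4.8)) / 4 = 32.8/4 = 8.2
  s[A,B] = ((0.2)·(2.4) + (2.2)·(0.4) + (2.2)·(-1.6) + (0.2)·(-1.6) + (-4.8)·(0.4)) / 4 = -4.4/4 = -1.1
  s[A,C] = ((0.2)·(-4) + (2.2)·(1) + (2.2)·(0) + (0.2)·(1) + (-4.8)·(2)) / 4 = -8/4 = -2
  s[B,B] = ((2.4)·(2.4) + (0.4)·(0.4) + (-1.6)·(-1.6) + (-1.6)·(-1.6) + (0.4)·(0.4)) / 4 = 11.2/4 = 2.8
  s[B,C] = ((2.4)·(-4) + (0.4)·(1) + (-1.6)·(0) + (-1.6)·(1) + (0.4)·(2)) / 4 = -10/4 = -2.5
  s[C,C] = ((-4)·(-4) + (1)·(1) + (0)·(0) + (1)·(1) + (2)·(2)) / 4 = 22/4 = 5.5
  Sample standard deviations s_i = √(s[i,i]):
  s(A) = √(8.2) = 2.8636
  s(B) = √(2.8) = 1.6733
  s(C) = √(5.5) = 2.3452

Step 3 — r_{ij} = s_{ij} / (s_i · s_j):
  r[A,A] = 1 (diagonal).
  r[A,B] = -1.1 / (2.8636 · 1.6733) = -1.1 / 4.7917 = -0.2296
  r[A,C] = -2 / (2.8636 · 2.3452) = -2 / 6.7157 = -0.2978
  r[B,B] = 1 (diagonal).
  r[B,C] = -2.5 / (1.6733 · 2.3452) = -2.5 / 3.9243 = -0.6371
  r[C,C] = 1 (diagonal).

R is symmetric with unit diagonal. Assembling:

R = [[1, -0.2296, -0.2978],
 [-0.2296, 1, -0.6371],
 [-0.2978, -0.6371, 1]]


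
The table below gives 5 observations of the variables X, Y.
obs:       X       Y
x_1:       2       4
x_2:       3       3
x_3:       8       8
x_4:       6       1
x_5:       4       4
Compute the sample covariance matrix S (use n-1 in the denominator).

Step 1 — column means:
  mean(X) = (2 + 3 + 8 + 6 + 4) / 5 = 23/5 = 4.6
  mean(Y) = (4 + 3 + 8 + 1 + 4) / 5 = 20/5 = 4

Step 2 — sample covariance S[i,j] = (1/(n-1)) · Σ_k (x_{k,i} - mean_i) · (x_{k,j} - mean_j), with n-1 = 4.
  S[X,X] = ((-2.6)·(-2.6) + (-1.6)·(-1.6) + (3.4)·(3.4) + (1.4)·(1.4) + (-0.6)·(-0.6)) / 4 = 23.2/4 = 5.8
  S[X,Y] = ((-2.6)·(0) + (-1.6)·(-1) + (3.4)·(4) + (1.4)·(-3) + (-0.6)·(0)) / 4 = 11/4 = 2.75
  S[Y,Y] = ((0)·(0) + (-1)·(-1) + (4)·(4) + (-3)·(-3) + (0)·(0)) / 4 = 26/4 = 6.5

S is symmetric (S[j,i] = S[i,j]). Assembling:

S = [[5.8, 2.75],
 [2.75, 6.5]]


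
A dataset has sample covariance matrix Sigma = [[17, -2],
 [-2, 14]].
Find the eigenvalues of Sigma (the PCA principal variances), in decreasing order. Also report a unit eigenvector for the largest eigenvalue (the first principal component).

Step 1 — characteristic polynomial of 2×2 Sigma:
  det(Sigma - λI) = λ² - trace · λ + det = 0.
  trace = 17 + 14 = 31, det = 17·14 - (-2)² = 234.
Step 2 — discriminant:
  Δ = trace² - 4·det = 961 - 936 = 25.
Step 3 — eigenvalues:
  λ = (trace ± √Δ)/2 = (31 ± 5)/2,
  λ_1 = 18,  λ_2 = 13.

Step 4 — unit eigenvector for λ_1: solve (Sigma - λ_1 I)v = 0. First row:
  (17 - 18)·v_x + (-2)·v_y = 0, i.e. (-1)·v_x + (-2)·v_y = 0,
  so v ∝ (b, λ_1 - a) = (-2, 1); multiply by -1 so the first entry is positive: u = (2, -1).
  ||u|| = √((2)² + (-1)²) = √(5) ≈ 2.2361,
  v_1 = u/||u|| ≈ (0.8944, -0.4472) (||v_1|| = 1).

λ_1 = 18,  λ_2 = 13;  v_1 ≈ (0.8944, -0.4472)


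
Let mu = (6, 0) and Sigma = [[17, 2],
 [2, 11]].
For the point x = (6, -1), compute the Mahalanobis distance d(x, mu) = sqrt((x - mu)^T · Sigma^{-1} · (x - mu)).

Step 1 — centre the observation: (x - mu) = (0, -1).

Step 2 — invert Sigma. det(Sigma) = 17·11 - (2)² = 183.
  Sigma^{-1} = (1/det) · [[d, -b], [-b, a]] = [[0.0601, -0.0109],
 [-0.0109, 0.0929]].

Step 3 — form the quadratic (x - mu)^T · Sigma^{-1} · (x - mu):
  Sigma^{-1} · (x - mu) = (0.0109, -0.0929).
  (x - mu)^T · [Sigma^{-1} · (x - mu)] = (0)·(0.0109) + (-1)·(-0.0929) = 0.0929.

Step 4 — take square root: d = √(0.0929) ≈ 0.3048.

d(x, mu) = √(0.0929) ≈ 0.3048


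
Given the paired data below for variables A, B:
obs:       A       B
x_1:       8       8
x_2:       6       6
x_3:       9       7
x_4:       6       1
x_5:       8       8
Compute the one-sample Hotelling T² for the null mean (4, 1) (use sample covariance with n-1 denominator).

Step 1 — sample mean vector:
  mean(A) = (8 + 6 + 9 + 6 + 8) / 5 = 37/5 = 7.4
  mean(B) = (8 + 6 + 7 + 1 + 8) / 5 = 30/5 = 6
  x̄ = (7.4, 6),  deviation x̄ - mu_0 = (7.4, 6) - (4, 1) = (3.4, 5).

Step 2 — sample covariance matrix, S[i,j] = (1/(n-1)) · Σ_k (x_{k,i} - mean_i) · (x_{k,j} - mean_j), divisor n-1 = 4:
  S[A,A] = ((0.6)·(0.6) + (-1.4)·(-1.4) + (1.6)·(1.6) + (-1.4)·(-1.4) + (0.6)·(0.6)) / 4 = 7.2/4 = 1.8
  S[A,B] = ((0.6)·(2) + (-1.4)·(0) + (1.6)·(1) + (-1.4)·(-5) + (0.6)·(2)) / 4 = 11/4 = 2.75
  S[B,B] = ((2)·(2) + (0)·(0) + (1)·(1) + (-5)·(-5) + (2)·(2)) / 4 = 34/4 = 8.5
  S = [[1.8, 2.75],
 [2.75, 8.5]].

Step 3 — invert S. det(S) = 1.8·8.5 - (2.75)² = 7.7375.
  S^{-1} = (1/det) · [[d, -b], [-b, a]] = [[1.0985, -0.3554],
 [-0.3554, 0.2326]].

Step 4 — quadratic form (x̄ - mu_0)^T · S^{-1} · (x̄ - mu_0):
  S^{-1} · (x̄ - mu_0) = (1.958, -0.0452),
  (x̄ - mu_0)^T · [...] = (3.4)·(1.958) + (5)·(-0.0452) = 6.431.

Step 5 — scale by n: T² = 5 · 6.431 = 32.1551.

T² ≈ 32.1551


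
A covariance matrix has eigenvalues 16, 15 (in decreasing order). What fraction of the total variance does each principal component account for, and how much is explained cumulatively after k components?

Step 1 — total variance = trace(Sigma) = Σ λ_i = 16 + 15 = 31.

Step 2 — fraction explained by component i = λ_i / Σ λ:
  PC1: 16/31 = 0.5161
  PC2: 15/31 = 0.4839

Step 3 — cumulative fraction after k components = (λ_1 + ... + λ_k) / Σ λ:
  k = 1: 16/31 = 0.5161
  k = 2: (16 + 15)/31 = 31/31 = 1

Summary (fraction, with percent):

explained: PC1 0.5161 (51.61%), PC2 0.4839 (48.39%);  cumulative: 0.5161, 1


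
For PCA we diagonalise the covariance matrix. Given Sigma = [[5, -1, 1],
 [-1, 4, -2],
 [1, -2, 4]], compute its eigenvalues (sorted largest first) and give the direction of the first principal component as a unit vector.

Step 1 — characteristic polynomial p(λ) = det(λI - Sigma) = λ³ - tr·λ² + c_1·λ - det, where tr = trace, c_1 = sum of the principal 2×2 minors, det = det(Sigma):
  tr = 5 + 4 + 4 = 13,
  c_1 = (5·4 - (-1)²) + (5·4 - (1)²) + (4·4 - (-2)²) = 19 + 19 + 12 = 50,
  det = 5·(4·4 - (-2)²) - (-1)·((-1)·4 - (-2)·(1)) + (1)·((-1)·(-2) - 4·(1)) = 5·(12) - (-1)·(-2) + (1)·(-2) = 56.
  So p(λ) = λ³ - 13λ² + 50λ - 56.
Step 2 — look for an integer root (rational root theorem: any rational root is an integer divisor of 56). Testing λ = 2:
  p(2) = 8 - 52 + 100 - 56 = 0  ✓
  Dividing out (λ - 2): p(λ) = (λ - 2)(λ² - 11λ + 28).
Step 3 — remaining eigenvalues from the quadratic λ² - 11λ + 28 = 0:
  Δ = 11² - 4·28 = 121 - 112 = 9,  λ = (11 ± √9)/2 = (11 ± 3)/2 = 7 or 4.
  Sorted: λ_1 = 7,  λ_2 = 4,  λ_3 = 2  (check: sum = 13 = tr ✓).

Step 4 — unit eigenvector for λ_1 = 7: v spans the null space of (Sigma - λ_1 I), whose rows are
  r_1 = (-2, -1, 1),  r_2 = (-1, -3, -2),  r_3 = (1, -2, -3).
  v is orthogonal to every row, so take v ∝ r_1 × r_2 = ((-1)·(-2) - (1)·(-3), (1)·(-1) - (-2)·(-2), (-2)·(-3) - (-1)·(-1)) = (5, -5, 5).
  Rescale (divide by 5): u = (1, -1, 1).
  ||u|| = √((1)² + (-1)² + (1)²) = √(3) ≈ 1.7321,  v_1 = u/||u|| ≈ (0.5774, -0.5774, 0.5774) (||v_1|| = 1).

λ_1 = 7,  λ_2 = 4,  λ_3 = 2;  v_1 ≈ (0.5774, -0.5774, 0.5774)


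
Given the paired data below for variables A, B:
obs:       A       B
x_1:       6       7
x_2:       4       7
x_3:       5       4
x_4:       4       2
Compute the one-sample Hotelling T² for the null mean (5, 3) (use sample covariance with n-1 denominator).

Step 1 — sample mean vector:
  mean(A) = (6 + 4 + 5 + 4) / 4 = 19/4 = 4.75
  mean(B) = (7 + 7 + 4 + 2) / 4 = 20/4 = 5
  x̄ = (4.75, 5),  deviation x̄ - mu_0 = (4.75, 5) - (5, 3) = (-0.25, 2).

Step 2 — sample covariance matrix, S[i,j] = (1/(n-1)) · Σ_k (x_{k,i} - mean_i) · (x_{k,j} - mean_j), divisor n-1 = 3:
  S[A,A] = ((1.25)·(1.25) + (-0.75)·(-0.75) + (0.25)·(0.25) + (-0.75)·(-0.75)) / 3 = 2.75/3 = 0.9167
  S[A,B] = ((1.25)·(2) + (-0.75)·(2) + (0.25)·(-1) + (-0.75)·(-3)) / 3 = 3/3 = 1
  S[B,B] = ((2)·(2) + (2)·(2) + (-1)·(-1) + (-3)·(-3)) / 3 = 18/3 = 6
  S = [[0.9167, 1],
 [1, 6]].

Step 3 — invert S. det(S) = 0.9167·6 - (1)² = 4.5.
  S^{-1} = (1/det) · [[d, -b], [-b, a]] = [[1.3333, -0.2222],
 [-0.2222, 0.2037]].

Step 4 — quadratic form (x̄ - mu_0)^T · S^{-1} · (x̄ - mu_0):
  S^{-1} · (x̄ - mu_0) = (-0.7778, 0.463),
  (x̄ - mu_0)^T · [...] = (-0.25)·(-0.7778) + (2)·(0.463) = 1.1204.

Step 5 — scale by n: T² = 4 · 1.1204 = 4.4815.

T² ≈ 4.4815


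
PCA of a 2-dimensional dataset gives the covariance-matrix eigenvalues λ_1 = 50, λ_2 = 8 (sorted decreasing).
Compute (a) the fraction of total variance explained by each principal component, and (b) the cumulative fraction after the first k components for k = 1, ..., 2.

Step 1 — total variance = trace(Sigma) = Σ λ_i = 50 + 8 = 58.

Step 2 — fraction explained by component i = λ_i / Σ λ:
  PC1: 50/58 = 0.8621
  PC2: 8/58 = 0.1379

Step 3 — cumulative fraction after k components = (λ_1 + ... + λ_k) / Σ λ:
  k = 1: 50/58 = 0.8621
  k = 2: (50 + 8)/58 = 58/58 = 1

Summary (fraction, with percent):

explained: PC1 0.8621 (86.21%), PC2 0.1379 (13.79%);  cumulative: 0.8621, 1


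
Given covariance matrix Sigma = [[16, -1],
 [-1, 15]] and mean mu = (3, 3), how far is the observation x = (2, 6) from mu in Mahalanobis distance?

Step 1 — centre the observation: (x - mu) = (-1, 3).

Step 2 — invert Sigma. det(Sigma) = 16·15 - (-1)² = 239.
  Sigma^{-1} = (1/det) · [[d, -b], [-b, a]] = [[0.0628, 0.0042],
 [0.0042, 0.0669]].

Step 3 — form the quadratic (x - mu)^T · Sigma^{-1} · (x - mu):
  Sigma^{-1} · (x - mu) = (-0.0502, 0.1967).
  (x - mu)^T · [Sigma^{-1} · (x - mu)] = (-1)·(-0.0502) + (3)·(0.1967) = 0.6402.

Step 4 — take square root: d = √(0.6402) ≈ 0.8001.

d(x, mu) = √(0.6402) ≈ 0.8001


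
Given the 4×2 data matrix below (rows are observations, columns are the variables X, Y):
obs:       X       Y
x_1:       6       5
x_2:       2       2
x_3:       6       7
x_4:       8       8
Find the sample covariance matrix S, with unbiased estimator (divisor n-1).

Step 1 — column means:
  mean(X) = (6 + 2 + 6 + 8) / 4 = 22/4 = 5.5
  mean(Y) = (5 + 2 + 7 + 8) / 4 = 22/4 = 5.5

Step 2 — sample covariance S[i,j] = (1/(n-1)) · Σ_k (x_{k,i} - mean_i) · (x_{k,j} - mean_j), with n-1 = 3.
  S[X,X] = ((0.5)·(0.5) + (-3.5)·(-3.5) + (0.5)·(0.5) + (2.5)·(2.5)) / 3 = 19/3 = 6.3333
  S[X,Y] = ((0.5)·(-0.5) + (-3.5)·(-3.5) + (0.5)·(1.5) + (2.5)·(2.5)) / 3 = 19/3 = 6.3333
  S[Y,Y] = ((-0.5)·(-0.5) + (-3.5)·(-3.5) + (1.5)·(1.5) + (2.5)·(2.5)) / 3 = 21/3 = 7

S is symmetric (S[j,i] = S[i,j]). Assembling:

S = [[6.3333, 6.3333],
 [6.3333, 7]]


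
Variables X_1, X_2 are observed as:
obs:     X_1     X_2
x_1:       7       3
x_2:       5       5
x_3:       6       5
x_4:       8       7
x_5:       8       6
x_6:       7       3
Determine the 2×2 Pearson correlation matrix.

Step 1 — column means:
  mean(X_1) = (7 + 5 + 6 + 8 + 8 + 7) / 6 = 41/6 = 6.8333
  mean(X_2) = (3 + 5 + 5 + 7 + 6 + 3) / 6 = 29/6 = 4.8333

Step 2 — sample variances and covariances s[i,j] = (1/(n-1)) · Σ_k (x_{k,i} - mean_i) · (x_{k,j} - mean_j), with n-1 = 5:
  s[X_1,X_1] = ((0.1667)·(0.1667) + (-1.8333)·(-1.8333) + (-0.8333)·(-0.8333) + (1.1667)·(1.1667) + (1.1667)·(1.1667) + (0.1667)·(0.1667)) / 5 = 6.8333/5 = 1.3667
  s[X_1,X_2] = ((0.1667)·(-1.8333) + (-1.8333)·(0.1667) + (-0.8333)·(0.1667) + (1.1667)·(2.1667) + (1.1667)·(1.1667) + (0.1667)·(-1.8333)) / 5 = 2.8333/5 = 0.5667
  s[X_2,X_2] = ((-1.8333)·(-1.8333) + (0.1667)·(0.1667) + (0.1667)·(0.1667) + (2.1667)·(2.1667) + (1.1667)·(1.1667) + (-1.8333)·(-1.8333)) / 5 = 12.8333/5 = 2.5667
  Sample standard deviations s_i = √(s[i,i]):
  s(X_1) = √(1.3667) = 1.169
  s(X_2) = √(2.5667) = 1.6021

Step 3 — r_{ij} = s_{ij} / (s_i · s_j):
  r[X_1,X_1] = 1 (diagonal).
  r[X_1,X_2] = 0.5667 / (1.169 · 1.6021) = 0.5667 / 1.8729 = 0.3026
  r[X_2,X_2] = 1 (diagonal).

R is symmetric with unit diagonal. Assembling:

R = [[1, 0.3026],
 [0.3026, 1]]


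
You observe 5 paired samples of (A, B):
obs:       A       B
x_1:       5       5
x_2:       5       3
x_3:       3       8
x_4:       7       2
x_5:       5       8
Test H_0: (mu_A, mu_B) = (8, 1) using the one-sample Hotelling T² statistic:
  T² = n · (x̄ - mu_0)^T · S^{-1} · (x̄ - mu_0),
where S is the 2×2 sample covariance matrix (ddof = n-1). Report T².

Step 1 — sample mean vector:
  mean(A) = (5 + 5 + 3 + 7 + 5) / 5 = 25/5 = 5
  mean(B) = (5 + 3 + 8 + 2 + 8) / 5 = 26/5 = 5.2
  x̄ = (5, 5.2),  deviation x̄ - mu_0 = (5, 5.2) - (8, 1) = (-3, 4.2).

Step 2 — sample covariance matrix, S[i,j] = (1/(n-1)) · Σ_k (x_{k,i} - mean_i) · (x_{k,j} - mean_j), divisor n-1 = 4:
  S[A,A] = ((0)·(0) + (0)·(0) + (-2)·(-2) + (2)·(2) + (0)·(0)) / 4 = 8/4 = 2
  S[A,B] = ((0)·(-0.2) + (0)·(-2.2) + (-2)·(2.8) + (2)·(-3.2) + (0)·(2.8)) / 4 = -12/4 = -3
  S[B,B] = ((-0.2)·(-0.2) + (-2.2)·(-2.2) + (2.8)·(2.8) + (-3.2)·(-3.2) + (2.8)·(2.8)) / 4 = 30.8/4 = 7.7
  S = [[2, -3],
 [-3, 7.7]].

Step 3 — invert S. det(S) = 2·7.7 - (-3)² = 6.4.
  S^{-1} = (1/det) · [[d, -b], [-b, a]] = [[1.2031, 0.4688],
 [0.4688, 0.3125]].

Step 4 — quadratic form (x̄ - mu_0)^T · S^{-1} · (x̄ - mu_0):
  S^{-1} · (x̄ - mu_0) = (-1.6406, -0.0938),
  (x̄ - mu_0)^T · [...] = (-3)·(-1.6406) + (4.2)·(-0.0938) = 4.5281.

Step 5 — scale by n: T² = 5 · 4.5281 = 22.6406.

T² ≈ 22.6406


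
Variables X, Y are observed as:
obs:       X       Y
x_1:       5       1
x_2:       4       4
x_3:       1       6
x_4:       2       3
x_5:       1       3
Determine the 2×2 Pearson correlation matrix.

Step 1 — column means:
  mean(X) = (5 + 4 + 1 + 2 + 1) / 5 = 13/5 = 2.6
  mean(Y) = (1 + 4 + 6 + 3 + 3) / 5 = 17/5 = 3.4

Step 2 — sample variances and covariances s[i,j] = (1/(n-1)) · Σ_k (x_{k,i} - mean_i) · (x_{k,j} - mean_j), with n-1 = 4:
  s[X,X] = ((2.4)·(2.4) + (1.4)·(1.4) + (-1.6)·(-1.6) + (-0.6)·(-0.6) + (-1.6)·(-1.6)) / 4 = 13.2/4 = 3.3
  s[X,Y] = ((2.4)·(-2.4) + (1.4)·(0.6) + (-1.6)·(2.6) + (-0.6)·(-0.4) + (-1.6)·(-0.4)) / 4 = -8.2/4 = -2.05
  s[Y,Y] = ((-2.4)·(-2.4) + (0.6)·(0.6) + (2.6)·(2.6) + (-0.4)·(-0.4) + (-0.4)·(-0.4)) / 4 = 13.2/4 = 3.3
  Sample standard deviations s_i = √(s[i,i]):
  s(X) = √(3.3) = 1.8166
  s(Y) = √(3.3) = 1.8166

Step 3 — r_{ij} = s_{ij} / (s_i · s_j):
  r[X,X] = 1 (diagonal).
  r[X,Y] = -2.05 / (1.8166 · 1.8166) = -2.05 / 3.3 = -0.6212
  r[Y,Y] = 1 (diagonal).

R is symmetric with unit diagonal. Assembling:

R = [[1, -0.6212],
 [-0.6212, 1]]


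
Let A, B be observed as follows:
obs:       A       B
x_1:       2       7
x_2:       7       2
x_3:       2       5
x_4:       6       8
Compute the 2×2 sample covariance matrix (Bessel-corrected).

Step 1 — column means:
  mean(A) = (2 + 7 + 2 + 6) / 4 = 17/4 = 4.25
  mean(B) = (7 + 2 + 5 + 8) / 4 = 22/4 = 5.5

Step 2 — sample covariance S[i,j] = (1/(n-1)) · Σ_k (x_{k,i} - mean_i) · (x_{k,j} - mean_j), with n-1 = 3.
  S[A,A] = ((-2.25)·(-2.25) + (2.75)·(2.75) + (-2.25)·(-2.25) + (1.75)·(1.75)) / 3 = 20.75/3 = 6.9167
  S[A,B] = ((-2.25)·(1.5) + (2.75)·(-3.5) + (-2.25)·(-0.5) + (1.75)·(2.5)) / 3 = -7.5/3 = -2.5
  S[B,B] = ((1.5)·(1.5) + (-3.5)·(-3.5) + (-0.5)·(-0.5) + (2.5)·(2.5)) / 3 = 21/3 = 7

S is symmetric (S[j,i] = S[i,j]). Assembling:

S = [[6.9167, -2.5],
 [-2.5, 7]]


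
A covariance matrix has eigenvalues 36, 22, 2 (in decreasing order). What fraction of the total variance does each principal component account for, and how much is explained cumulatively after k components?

Step 1 — total variance = trace(Sigma) = Σ λ_i = 36 + 22 + 2 = 60.

Step 2 — fraction explained by component i = λ_i / Σ λ:
  PC1: 36/60 = 0.6
  PC2: 22/60 = 0.3667
  PC3: 2/60 = 0.0333

Step 3 — cumulative fraction after k components = (λ_1 + ... + λ_k) / Σ λ:
  k = 1: 36/60 = 0.6
  k = 2: (36 + 22)/60 = 58/60 = 0.9667
  k = 3: (36 + 22 + 2)/60 = 60/60 = 1

Summary (fraction, with percent):

explained: PC1 0.6 (60%), PC2 0.3667 (36.67%), PC3 0.0333 (3.33%);  cumulative: 0.6, 0.9667, 1


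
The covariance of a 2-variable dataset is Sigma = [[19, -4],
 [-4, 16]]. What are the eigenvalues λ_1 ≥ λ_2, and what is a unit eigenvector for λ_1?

Step 1 — characteristic polynomial of 2×2 Sigma:
  det(Sigma - λI) = λ² - trace · λ + det = 0.
  trace = 19 + 16 = 35, det = 19·16 - (-4)² = 288.
Step 2 — discriminant:
  Δ = trace² - 4·det = 1225 - 1152 = 73.
Step 3 — eigenvalues:
  λ = (trace ± √Δ)/2 = (35 ± 8.544)/2,
  λ_1 = 21.772,  λ_2 = 13.228.

Step 4 — unit eigenvector for λ_1: solve (Sigma - λ_1 I)v = 0. First row:
  (19 - 21.772)·v_x + (-4)·v_y = 0, i.e. (-2.772)·v_x + (-4)·v_y = 0,
  so v ∝ (b, λ_1 - a) = (-4, 2.772); multiply by -1 so the first entry is positive: u = (4, -2.772).
  ||u|| = √((4)² + (-2.772)²) = √(23.684) ≈ 4.8666,
  v_1 = u/||u|| ≈ (0.8219, -0.5696) (||v_1|| = 1).

λ_1 = 21.772,  λ_2 = 13.228;  v_1 ≈ (0.8219, -0.5696)


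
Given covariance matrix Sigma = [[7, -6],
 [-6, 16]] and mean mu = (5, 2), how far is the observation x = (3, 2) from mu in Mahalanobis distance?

Step 1 — centre the observation: (x - mu) = (-2, 0).

Step 2 — invert Sigma. det(Sigma) = 7·16 - (-6)² = 76.
  Sigma^{-1} = (1/det) · [[d, -b], [-b, a]] = [[0.2105, 0.0789],
 [0.0789, 0.0921]].

Step 3 — form the quadratic (x - mu)^T · Sigma^{-1} · (x - mu):
  Sigma^{-1} · (x - mu) = (-0.4211, -0.1579).
  (x - mu)^T · [Sigma^{-1} · (x - mu)] = (-2)·(-0.4211) + (0)·(-0.1579) = 0.8421.

Step 4 — take square root: d = √(0.8421) ≈ 0.9177.

d(x, mu) = √(0.8421) ≈ 0.9177


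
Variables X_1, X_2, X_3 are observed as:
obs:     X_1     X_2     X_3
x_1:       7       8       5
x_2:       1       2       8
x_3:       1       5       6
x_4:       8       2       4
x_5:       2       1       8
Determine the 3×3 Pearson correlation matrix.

Step 1 — column means:
  mean(X_1) = (7 + 1 + 1 + 8 + 2) / 5 = 19/5 = 3.8
  mean(X_2) = (8 + 2 + 5 + 2 + 1) / 5 = 18/5 = 3.6
  mean(X_3) = (5 + 8 + 6 + 4 + 8) / 5 = 31/5 = 6.2

Step 2 — sample variances and covariances s[i,j] = (1/(n-1)) · Σ_k (x_{k,i} - mean_i) · (x_{k,j} - mean_j), with n-1 = 4:
  s[X_1,X_1] = ((3.2)·(3.2) + (-2.8)·(-2.8) + (-2.8)·(-2.8) + (4.2)·(4.2) + (-1.8)·(-1.8)) / 4 = 46.8/4 = 11.7
  s[X_1,X_2] = ((3.2)·(4.4) + (-2.8)·(-1.6) + (-2.8)·(1.4) + (4.2)·(-1.6) + (-1.8)·(-2.6)) / 4 = 12.6/4 = 3.15
  s[X_1,X_3] = ((3.2)·(-1.2) + (-2.8)·(1.8) + (-2.8)·(-0.2) + (4.2)·(-2.2) + (-1.8)·(1.8)) / 4 = -20.8/4 = -5.2
  s[X_2,X_2] = ((4.4)·(4.4) + (-1.6)·(-1.6) + (1.4)·(1.4) + (-1.6)·(-1.6) + (-2.6)·(-2.6)) / 4 = 33.2/4 = 8.3
  s[X_2,X_3] = ((4.4)·(-1.2) + (-1.6)·(1.8) + (1.4)·(-0.2) + (-1.6)·(-2.2) + (-2.6)·(1.8)) / 4 = -9.6/4 = -2.4
  s[X_3,X_3] = ((-1.2)·(-1.2) + (1.8)·(1.8) + (-0.2)·(-0.2) + (-2.2)·(-2.2) + (1.8)·(1.8)) / 4 = 12.8/4 = 3.2
  Sample standard deviations s_i = √(s[i,i]):
  s(X_1) = √(11.7) = 3.4205
  s(X_2) = √(8.3) = 2.881
  s(X_3) = √(3.2) = 1.7889

Step 3 — r_{ij} = s_{ij} / (s_i · s_j):
  r[X_1,X_1] = 1 (diagonal).
  r[X_1,X_2] = 3.15 / (3.4205 · 2.881) = 3.15 / 9.8544 = 0.3197
  r[X_1,X_3] = -5.2 / (3.4205 · 1.7889) = -5.2 / 6.1188 = -0.8498
  r[X_2,X_2] = 1 (diagonal).
  r[X_2,X_3] = -2.4 / (2.881 · 1.7889) = -2.4 / 5.1536 = -0.4657
  r[X_3,X_3] = 1 (diagonal).

R is symmetric with unit diagonal. Assembling:

R = [[1, 0.3197, -0.8498],
 [0.3197, 1, -0.4657],
 [-0.8498, -0.4657, 1]]


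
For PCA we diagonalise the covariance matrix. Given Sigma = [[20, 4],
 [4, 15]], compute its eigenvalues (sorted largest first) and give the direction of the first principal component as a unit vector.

Step 1 — characteristic polynomial of 2×2 Sigma:
  det(Sigma - λI) = λ² - trace · λ + det = 0.
  trace = 20 + 15 = 35, det = 20·15 - (4)² = 284.
Step 2 — discriminant:
  Δ = trace² - 4·det = 1225 - 1136 = 89.
Step 3 — eigenvalues:
  λ = (trace ± √Δ)/2 = (35 ± 9.434)/2,
  λ_1 = 22.217,  λ_2 = 12.783.

Step 4 — unit eigenvector for λ_1: solve (Sigma - λ_1 I)v = 0. First row:
  (20 - 22.217)·v_x + (4)·v_y = 0, i.e. (-2.217)·v_x + (4)·v_y = 0,
  so v ∝ (b, λ_1 - a) = (4, 2.217) = u.
  ||u|| = √((4)² + (2.217)²) = √(20.915) ≈ 4.5733,
  v_1 = u/||u|| ≈ (0.8746, 0.4848) (||v_1|| = 1).

λ_1 = 22.217,  λ_2 = 12.783;  v_1 ≈ (0.8746, 0.4848)


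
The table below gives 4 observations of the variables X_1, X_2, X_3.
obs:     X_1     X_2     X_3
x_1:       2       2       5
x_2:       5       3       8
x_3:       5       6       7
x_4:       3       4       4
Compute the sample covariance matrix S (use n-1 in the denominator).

Step 1 — column means:
  mean(X_1) = (2 + 5 + 5 + 3) / 4 = 15/4 = 3.75
  mean(X_2) = (2 + 3 + 6 + 4) / 4 = 15/4 = 3.75
  mean(X_3) = (5 + 8 + 7 + 4) / 4 = 24/4 = 6

Step 2 — sample covariance S[i,j] = (1/(n-1)) · Σ_k (x_{k,i} - mean_i) · (x_{k,j} - mean_j), with n-1 = 3.
  S[X_1,X_1] = ((-1.75)·(-1.75) + (1.25)·(1.25) + (1.25)·(1.25) + (-0.75)·(-0.75)) / 3 = 6.75/3 = 2.25
  S[X_1,X_2] = ((-1.75)·(-1.75) + (1.25)·(-0.75) + (1.25)·(2.25) + (-0.75)·(0.25)) / 3 = 4.75/3 = 1.5833
  S[X_1,X_3] = ((-1.75)·(-1) + (1.25)·(2) + (1.25)·(1) + (-0.75)·(-2)) / 3 = 7/3 = 2.3333
  S[X_2,X_2] = ((-1.75)·(-1.75) + (-0.75)·(-0.75) + (2.25)·(2.25) + (0.25)·(0.25)) / 3 = 8.75/3 = 2.9167
  S[X_2,X_3] = ((-1.75)·(-1) + (-0.75)·(2) + (2.25)·(1) + (0.25)·(-2)) / 3 = 2/3 = 0.6667
  S[X_3,X_3] = ((-1)·(-1) + (2)·(2) + (1)·(1) + (-2)·(-2)) / 3 = 10/3 = 3.3333

S is symmetric (S[j,i] = S[i,j]). Assembling:

S = [[2.25, 1.5833, 2.3333],
 [1.5833, 2.9167, 0.6667],
 [2.3333, 0.6667, 3.3333]]


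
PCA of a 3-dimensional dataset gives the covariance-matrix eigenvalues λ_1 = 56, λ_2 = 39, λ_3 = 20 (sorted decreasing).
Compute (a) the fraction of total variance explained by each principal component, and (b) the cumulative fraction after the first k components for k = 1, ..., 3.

Step 1 — total variance = trace(Sigma) = Σ λ_i = 56 + 39 + 20 = 115.

Step 2 — fraction explained by component i = λ_i / Σ λ:
  PC1: 56/115 = 0.487
  PC2: 39/115 = 0.3391
  PC3: 20/115 = 0.1739

Step 3 — cumulative fraction after k components = (λ_1 + ... + λ_k) / Σ λ:
  k = 1: 56/115 = 0.487
  k = 2: (56 + 39)/115 = 95/115 = 0.8261
  k = 3: (56 + 39 + 20)/115 = 115/115 = 1

Summary (fraction, with percent):

explained: PC1 0.487 (48.7%), PC2 0.3391 (33.91%), PC3 0.1739 (17.39%);  cumulative: 0.487, 0.8261, 1


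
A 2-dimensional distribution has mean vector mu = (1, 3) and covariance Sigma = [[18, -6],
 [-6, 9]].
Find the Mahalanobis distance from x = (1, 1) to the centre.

Step 1 — centre the observation: (x - mu) = (0, -2).

Step 2 — invert Sigma. det(Sigma) = 18·9 - (-6)² = 126.
  Sigma^{-1} = (1/det) · [[d, -b], [-b, a]] = [[0.0714, 0.0476],
 [0.0476, 0.1429]].

Step 3 — form the quadratic (x - mu)^T · Sigma^{-1} · (x - mu):
  Sigma^{-1} · (x - mu) = (-0.0952, -0.2857).
  (x - mu)^T · [Sigma^{-1} · (x - mu)] = (0)·(-0.0952) + (-2)·(-0.2857) = 0.5714.

Step 4 — take square root: d = √(0.5714) ≈ 0.7559.

d(x, mu) = √(0.5714) ≈ 0.7559


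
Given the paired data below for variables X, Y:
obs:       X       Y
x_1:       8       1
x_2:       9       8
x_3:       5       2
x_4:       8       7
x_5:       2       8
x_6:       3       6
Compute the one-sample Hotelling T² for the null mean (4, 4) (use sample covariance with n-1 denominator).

Step 1 — sample mean vector:
  mean(X) = (8 + 9 + 5 + 8 + 2 + 3) / 6 = 35/6 = 5.8333
  mean(Y) = (1 + 8 + 2 + 7 + 8 + 6) / 6 = 32/6 = 5.3333
  x̄ = (5.8333, 5.3333),  deviation x̄ - mu_0 = (5.8333, 5.3333) - (4, 4) = (1.8333, 1.3333).

Step 2 — sample covariance matrix, S[i,j] = (1/(n-1)) · Σ_k (x_{k,i} - mean_i) · (x_{k,j} - mean_j), divisor n-1 = 5:
  S[X,X] = ((2.1667)·(2.1667) + (3.1667)·(3.1667) + (-0.8333)·(-0.8333) + (2.1667)·(2.1667) + (-3.8333)·(-3.8333) + (-2.8333)·(-2.8333)) / 5 = 42.8333/5 = 8.5667
  S[X,Y] = ((2.1667)·(-4.3333) + (3.1667)·(2.6667) + (-0.8333)·(-3.3333) + (2.1667)·(1.6667) + (-3.8333)·(2.6667) + (-2.8333)·(0.6667)) / 5 = -6.6667/5 = -1.3333
  S[Y,Y] = ((-4.3333)·(-4.3333) + (2.6667)·(2.6667) + (-3.3333)·(-3.3333) + (1.6667)·(1.6667) + (2.6667)·(2.6667) + (0.6667)·(0.6667)) / 5 = 47.3333/5 = 9.4667
  S = [[8.5667, -1.3333],
 [-1.3333, 9.4667]].

Step 3 — invert S. det(S) = 8.5667·9.4667 - (-1.3333)² = 79.32.
  S^{-1} = (1/det) · [[d, -b], [-b, a]] = [[0.1193, 0.0168],
 [0.0168, 0.108]].

Step 4 — quadratic form (x̄ - mu_0)^T · S^{-1} · (x̄ - mu_0):
  S^{-1} · (x̄ - mu_0) = (0.2412, 0.1748),
  (x̄ - mu_0)^T · [...] = (1.8333)·(0.2412) + (1.3333)·(0.1748) = 0.6753.

Step 5 — scale by n: T² = 6 · 0.6753 = 4.0519.

T² ≈ 4.0519


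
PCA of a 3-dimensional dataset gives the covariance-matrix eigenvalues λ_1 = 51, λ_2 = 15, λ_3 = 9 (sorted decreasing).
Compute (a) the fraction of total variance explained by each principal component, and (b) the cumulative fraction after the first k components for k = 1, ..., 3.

Step 1 — total variance = trace(Sigma) = Σ λ_i = 51 + 15 + 9 = 75.

Step 2 — fraction explained by component i = λ_i / Σ λ:
  PC1: 51/75 = 0.68
  PC2: 15/75 = 0.2
  PC3: 9/75 = 0.12

Step 3 — cumulative fraction after k components = (λ_1 + ... + λ_k) / Σ λ:
  k = 1: 51/75 = 0.68
  k = 2: (51 + 15)/75 = 66/75 = 0.88
  k = 3: (51 + 15 + 9)/75 = 75/75 = 1

Summary (fraction, with percent):

explained: PC1 0.68 (68%), PC2 0.2 (20%), PC3 0.12 (12%);  cumulative: 0.68, 0.88, 1


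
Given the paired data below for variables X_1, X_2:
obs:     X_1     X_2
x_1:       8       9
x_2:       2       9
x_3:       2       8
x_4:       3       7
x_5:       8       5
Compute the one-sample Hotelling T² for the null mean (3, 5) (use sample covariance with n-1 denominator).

Step 1 — sample mean vector:
  mean(X_1) = (8 + 2 + 2 + 3 + 8) / 5 = 23/5 = 4.6
  mean(X_2) = (9 + 9 + 8 + 7 + 5) / 5 = 38/5 = 7.6
  x̄ = (4.6, 7.6),  deviation x̄ - mu_0 = (4.6, 7.6) - (3, 5) = (1.6, 2.6).

Step 2 — sample covariance matrix, S[i,j] = (1/(n-1)) · Σ_k (x_{k,i} - mean_i) · (x_{k,j} - mean_j), divisor n-1 = 4:
  S[X_1,X_1] = ((3.4)·(3.4) + (-2.6)·(-2.6) + (-2.6)·(-2.6) + (-1.6)·(-1.6) + (3.4)·(3.4)) / 4 = 39.2/4 = 9.8
  S[X_1,X_2] = ((3.4)·(1.4) + (-2.6)·(1.4) + (-2.6)·(0.4) + (-1.6)·(-0.6) + (3.4)·(-2.6)) / 4 = -7.8/4 = -1.95
  S[X_2,X_2] = ((1.4)·(1.4) + (1.4)·(1.4) + (0.4)·(0.4) + (-0.6)·(-0.6) + (-2.6)·(-2.6)) / 4 = 11.2/4 = 2.8
  S = [[9.8, -1.95],
 [-1.95, 2.8]].

Step 3 — invert S. det(S) = 9.8·2.8 - (-1.95)² = 23.6375.
  S^{-1} = (1/det) · [[d, -b], [-b, a]] = [[0.1185, 0.0825],
 [0.0825, 0.4146]].

Step 4 — quadratic form (x̄ - mu_0)^T · S^{-1} · (x̄ - mu_0):
  S^{-1} · (x̄ - mu_0) = (0.404, 1.2099),
  (x̄ - mu_0)^T · [...] = (1.6)·(0.404) + (2.6)·(1.2099) = 3.7923.

Step 5 — scale by n: T² = 5 · 3.7923 = 18.9614.

T² ≈ 18.9614


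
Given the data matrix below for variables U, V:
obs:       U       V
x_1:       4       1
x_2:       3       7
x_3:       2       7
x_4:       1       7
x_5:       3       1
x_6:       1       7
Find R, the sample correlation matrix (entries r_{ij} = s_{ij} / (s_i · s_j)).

Step 1 — column means:
  mean(U) = (4 + 3 + 2 + 1 + 3 + 1) / 6 = 14/6 = 2.3333
  mean(V) = (1 + 7 + 7 + 7 + 1 + 7) / 6 = 30/6 = 5

Step 2 — sample variances and covariances s[i,j] = (1/(n-1)) · Σ_k (x_{k,i} - mean_i) · (x_{k,j} - mean_j), with n-1 = 5:
  s[U,U] = ((1.6667)·(1.6667) + (0.6667)·(0.6667) + (-0.3333)·(-0.3333) + (-1.3333)·(-1.3333) + (0.6667)·(0.6667) + (-1.3333)·(-1.3333)) / 5 = 7.3333/5 = 1.4667
  s[U,V] = ((1.6667)·(-4) + (0.6667)·(2) + (-0.3333)·(2) + (-1.3333)·(2) + (0.6667)·(-4) + (-1.3333)·(2)) / 5 = -14/5 = -2.8
  s[V,V] = ((-4)·(-4) + (2)·(2) + (2)·(2) + (2)·(2) + (-4)·(-4) + (2)·(2)) / 5 = 48/5 = 9.6
  Sample standard deviations s_i = √(s[i,i]):
  s(U) = √(1.4667) = 1.2111
  s(V) = √(9.6) = 3.0984

Step 3 — r_{ij} = s_{ij} / (s_i · s_j):
  r[U,U] = 1 (diagonal).
  r[U,V] = -2.8 / (1.2111 · 3.0984) = -2.8 / 3.7523 = -0.7462
  r[V,V] = 1 (diagonal).

R is symmetric with unit diagonal. Assembling:

R = [[1, -0.7462],
 [-0.7462, 1]]


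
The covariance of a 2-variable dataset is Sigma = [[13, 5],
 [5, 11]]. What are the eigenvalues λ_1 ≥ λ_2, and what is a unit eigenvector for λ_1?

Step 1 — characteristic polynomial of 2×2 Sigma:
  det(Sigma - λI) = λ² - trace · λ + det = 0.
  trace = 13 + 11 = 24, det = 13·11 - (5)² = 118.
Step 2 — discriminant:
  Δ = trace² - 4·det = 576 - 472 = 104.
Step 3 — eigenvalues:
  λ = (trace ± √Δ)/2 = (24 ± 10.198)/2,
  λ_1 = 17.099,  λ_2 = 6.901.

Step 4 — unit eigenvector for λ_1: solve (Sigma - λ_1 I)v = 0. First row:
  (13 - 17.099)·v_x + (5)·v_y = 0, i.e. (-4.099)·v_x + (5)·v_y = 0,
  so v ∝ (b, λ_1 - a) = (5, 4.099) = u.
  ||u|| = √((5)² + (4.099)²) = √(41.802) ≈ 6.4654,
  v_1 = u/||u|| ≈ (0.7733, 0.634) (||v_1|| = 1).

λ_1 = 17.099,  λ_2 = 6.901;  v_1 ≈ (0.7733, 0.634)


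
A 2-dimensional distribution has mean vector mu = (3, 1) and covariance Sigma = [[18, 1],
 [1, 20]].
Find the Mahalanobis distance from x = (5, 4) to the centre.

Step 1 — centre the observation: (x - mu) = (2, 3).

Step 2 — invert Sigma. det(Sigma) = 18·20 - (1)² = 359.
  Sigma^{-1} = (1/det) · [[d, -b], [-b, a]] = [[0.0557, -0.0028],
 [-0.0028, 0.0501]].

Step 3 — form the quadratic (x - mu)^T · Sigma^{-1} · (x - mu):
  Sigma^{-1} · (x - mu) = (0.1031, 0.1448).
  (x - mu)^T · [Sigma^{-1} · (x - mu)] = (2)·(0.1031) + (3)·(0.1448) = 0.6407.

Step 4 — take square root: d = √(0.6407) ≈ 0.8004.

d(x, mu) = √(0.6407) ≈ 0.8004


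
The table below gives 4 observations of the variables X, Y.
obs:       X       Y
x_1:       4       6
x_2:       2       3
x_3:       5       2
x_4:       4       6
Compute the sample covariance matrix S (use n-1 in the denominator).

Step 1 — column means:
  mean(X) = (4 + 2 + 5 + 4) / 4 = 15/4 = 3.75
  mean(Y) = (6 + 3 + 2 + 6) / 4 = 17/4 = 4.25

Step 2 — sample covariance S[i,j] = (1/(n-1)) · Σ_k (x_{k,i} - mean_i) · (x_{k,j} - mean_j), with n-1 = 3.
  S[X,X] = ((0.25)·(0.25) + (-1.75)·(-1.75) + (1.25)·(1.25) + (0.25)·(0.25)) / 3 = 4.75/3 = 1.5833
  S[X,Y] = ((0.25)·(1.75) + (-1.75)·(-1.25) + (1.25)·(-2.25) + (0.25)·(1.75)) / 3 = 0.25/3 = 0.0833
  S[Y,Y] = ((1.75)·(1.75) + (-1.25)·(-1.25) + (-2.25)·(-2.25) + (1.75)·(1.75)) / 3 = 12.75/3 = 4.25

S is symmetric (S[j,i] = S[i,j]). Assembling:

S = [[1.5833, 0.0833],
 [0.0833, 4.25]]


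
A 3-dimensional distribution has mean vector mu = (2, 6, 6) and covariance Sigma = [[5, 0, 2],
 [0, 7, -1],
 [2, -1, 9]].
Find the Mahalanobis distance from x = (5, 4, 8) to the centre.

Step 1 — centre the observation: (x - mu) = (3, -2, 2).

Step 2 — invert Sigma (cofactor / det for 3×3, or solve directly):
  Sigma^{-1} = [[0.2199, -0.0071, -0.0496],
 [-0.0071, 0.1454, 0.0177],
 [-0.0496, 0.0177, 0.1241]].

Step 3 — form the quadratic (x - mu)^T · Sigma^{-1} · (x - mu):
  Sigma^{-1} · (x - mu) = (0.5745, -0.2766, 0.0638).
  (x - mu)^T · [Sigma^{-1} · (x - mu)] = (3)·(0.5745) + (-2)·(-0.2766) + (2)·(0.0638) = 2.4043.

Step 4 — take square root: d = √(2.4043) ≈ 1.5506.

d(x, mu) = √(2.4043) ≈ 1.5506
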